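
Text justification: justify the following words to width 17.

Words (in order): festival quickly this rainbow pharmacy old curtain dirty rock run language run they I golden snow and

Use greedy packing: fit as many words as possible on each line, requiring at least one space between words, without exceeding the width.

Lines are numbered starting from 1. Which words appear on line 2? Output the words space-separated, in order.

Line 1: ['festival', 'quickly'] (min_width=16, slack=1)
Line 2: ['this', 'rainbow'] (min_width=12, slack=5)
Line 3: ['pharmacy', 'old'] (min_width=12, slack=5)
Line 4: ['curtain', 'dirty'] (min_width=13, slack=4)
Line 5: ['rock', 'run', 'language'] (min_width=17, slack=0)
Line 6: ['run', 'they', 'I', 'golden'] (min_width=17, slack=0)
Line 7: ['snow', 'and'] (min_width=8, slack=9)

Answer: this rainbow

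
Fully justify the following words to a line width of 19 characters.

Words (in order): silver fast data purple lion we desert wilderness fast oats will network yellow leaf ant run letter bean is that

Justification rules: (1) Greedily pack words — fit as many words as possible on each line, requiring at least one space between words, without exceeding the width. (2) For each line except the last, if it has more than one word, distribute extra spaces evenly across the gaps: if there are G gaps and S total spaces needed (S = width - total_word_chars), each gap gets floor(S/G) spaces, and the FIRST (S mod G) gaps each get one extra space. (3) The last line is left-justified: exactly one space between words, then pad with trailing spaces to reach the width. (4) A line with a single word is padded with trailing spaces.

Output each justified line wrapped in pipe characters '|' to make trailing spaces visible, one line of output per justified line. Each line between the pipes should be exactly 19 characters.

Line 1: ['silver', 'fast', 'data'] (min_width=16, slack=3)
Line 2: ['purple', 'lion', 'we'] (min_width=14, slack=5)
Line 3: ['desert', 'wilderness'] (min_width=17, slack=2)
Line 4: ['fast', 'oats', 'will'] (min_width=14, slack=5)
Line 5: ['network', 'yellow', 'leaf'] (min_width=19, slack=0)
Line 6: ['ant', 'run', 'letter', 'bean'] (min_width=19, slack=0)
Line 7: ['is', 'that'] (min_width=7, slack=12)

Answer: |silver   fast  data|
|purple    lion   we|
|desert   wilderness|
|fast    oats   will|
|network yellow leaf|
|ant run letter bean|
|is that            |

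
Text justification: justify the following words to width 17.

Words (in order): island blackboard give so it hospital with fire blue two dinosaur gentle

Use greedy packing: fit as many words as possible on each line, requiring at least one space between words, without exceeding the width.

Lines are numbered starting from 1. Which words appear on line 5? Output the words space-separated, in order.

Line 1: ['island', 'blackboard'] (min_width=17, slack=0)
Line 2: ['give', 'so', 'it'] (min_width=10, slack=7)
Line 3: ['hospital', 'with'] (min_width=13, slack=4)
Line 4: ['fire', 'blue', 'two'] (min_width=13, slack=4)
Line 5: ['dinosaur', 'gentle'] (min_width=15, slack=2)

Answer: dinosaur gentle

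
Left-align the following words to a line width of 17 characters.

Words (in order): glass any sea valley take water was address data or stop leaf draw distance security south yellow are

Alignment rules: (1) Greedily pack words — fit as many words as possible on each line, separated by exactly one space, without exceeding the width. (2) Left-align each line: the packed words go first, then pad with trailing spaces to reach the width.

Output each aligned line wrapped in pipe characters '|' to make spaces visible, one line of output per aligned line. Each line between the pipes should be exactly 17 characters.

Answer: |glass any sea    |
|valley take water|
|was address data |
|or stop leaf draw|
|distance security|
|south yellow are |

Derivation:
Line 1: ['glass', 'any', 'sea'] (min_width=13, slack=4)
Line 2: ['valley', 'take', 'water'] (min_width=17, slack=0)
Line 3: ['was', 'address', 'data'] (min_width=16, slack=1)
Line 4: ['or', 'stop', 'leaf', 'draw'] (min_width=17, slack=0)
Line 5: ['distance', 'security'] (min_width=17, slack=0)
Line 6: ['south', 'yellow', 'are'] (min_width=16, slack=1)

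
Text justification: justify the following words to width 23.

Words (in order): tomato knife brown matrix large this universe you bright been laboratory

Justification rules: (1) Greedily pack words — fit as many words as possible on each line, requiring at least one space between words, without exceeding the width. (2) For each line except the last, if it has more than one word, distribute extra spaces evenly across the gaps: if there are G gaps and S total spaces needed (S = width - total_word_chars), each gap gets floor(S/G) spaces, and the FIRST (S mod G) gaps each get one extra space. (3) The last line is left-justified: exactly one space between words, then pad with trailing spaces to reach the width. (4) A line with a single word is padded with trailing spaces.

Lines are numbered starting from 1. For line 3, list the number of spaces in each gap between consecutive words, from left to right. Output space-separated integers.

Line 1: ['tomato', 'knife', 'brown'] (min_width=18, slack=5)
Line 2: ['matrix', 'large', 'this'] (min_width=17, slack=6)
Line 3: ['universe', 'you', 'bright'] (min_width=19, slack=4)
Line 4: ['been', 'laboratory'] (min_width=15, slack=8)

Answer: 3 3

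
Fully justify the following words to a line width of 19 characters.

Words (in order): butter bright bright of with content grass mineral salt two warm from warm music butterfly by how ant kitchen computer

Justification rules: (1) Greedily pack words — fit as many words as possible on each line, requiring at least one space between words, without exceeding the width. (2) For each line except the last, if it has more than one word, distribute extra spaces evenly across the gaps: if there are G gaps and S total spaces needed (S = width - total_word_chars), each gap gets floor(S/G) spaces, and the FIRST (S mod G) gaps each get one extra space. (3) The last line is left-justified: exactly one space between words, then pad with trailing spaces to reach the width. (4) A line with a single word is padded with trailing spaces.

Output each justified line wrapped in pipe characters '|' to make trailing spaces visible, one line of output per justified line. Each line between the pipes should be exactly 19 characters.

Line 1: ['butter', 'bright'] (min_width=13, slack=6)
Line 2: ['bright', 'of', 'with'] (min_width=14, slack=5)
Line 3: ['content', 'grass'] (min_width=13, slack=6)
Line 4: ['mineral', 'salt', 'two'] (min_width=16, slack=3)
Line 5: ['warm', 'from', 'warm'] (min_width=14, slack=5)
Line 6: ['music', 'butterfly', 'by'] (min_width=18, slack=1)
Line 7: ['how', 'ant', 'kitchen'] (min_width=15, slack=4)
Line 8: ['computer'] (min_width=8, slack=11)

Answer: |butter       bright|
|bright    of   with|
|content       grass|
|mineral   salt  two|
|warm    from   warm|
|music  butterfly by|
|how   ant   kitchen|
|computer           |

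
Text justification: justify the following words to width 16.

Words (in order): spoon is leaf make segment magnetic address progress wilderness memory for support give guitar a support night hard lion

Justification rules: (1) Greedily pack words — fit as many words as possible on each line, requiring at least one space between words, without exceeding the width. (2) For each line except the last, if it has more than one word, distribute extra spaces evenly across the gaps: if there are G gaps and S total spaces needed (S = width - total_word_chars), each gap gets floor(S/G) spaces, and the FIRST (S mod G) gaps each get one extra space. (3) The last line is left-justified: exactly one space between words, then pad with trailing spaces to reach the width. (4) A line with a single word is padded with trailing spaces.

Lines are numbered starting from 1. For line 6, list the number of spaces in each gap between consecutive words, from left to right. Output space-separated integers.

Line 1: ['spoon', 'is', 'leaf'] (min_width=13, slack=3)
Line 2: ['make', 'segment'] (min_width=12, slack=4)
Line 3: ['magnetic', 'address'] (min_width=16, slack=0)
Line 4: ['progress'] (min_width=8, slack=8)
Line 5: ['wilderness'] (min_width=10, slack=6)
Line 6: ['memory', 'for'] (min_width=10, slack=6)
Line 7: ['support', 'give'] (min_width=12, slack=4)
Line 8: ['guitar', 'a', 'support'] (min_width=16, slack=0)
Line 9: ['night', 'hard', 'lion'] (min_width=15, slack=1)

Answer: 7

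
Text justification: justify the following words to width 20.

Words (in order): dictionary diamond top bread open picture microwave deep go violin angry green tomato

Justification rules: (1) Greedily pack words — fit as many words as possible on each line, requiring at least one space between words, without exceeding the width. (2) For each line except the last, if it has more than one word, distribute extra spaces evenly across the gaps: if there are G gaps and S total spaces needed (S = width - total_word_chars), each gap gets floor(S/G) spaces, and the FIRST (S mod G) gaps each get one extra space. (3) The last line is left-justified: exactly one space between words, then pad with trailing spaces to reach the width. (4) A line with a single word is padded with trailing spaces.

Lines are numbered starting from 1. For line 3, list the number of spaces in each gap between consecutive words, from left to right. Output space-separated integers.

Line 1: ['dictionary', 'diamond'] (min_width=18, slack=2)
Line 2: ['top', 'bread', 'open'] (min_width=14, slack=6)
Line 3: ['picture', 'microwave'] (min_width=17, slack=3)
Line 4: ['deep', 'go', 'violin', 'angry'] (min_width=20, slack=0)
Line 5: ['green', 'tomato'] (min_width=12, slack=8)

Answer: 4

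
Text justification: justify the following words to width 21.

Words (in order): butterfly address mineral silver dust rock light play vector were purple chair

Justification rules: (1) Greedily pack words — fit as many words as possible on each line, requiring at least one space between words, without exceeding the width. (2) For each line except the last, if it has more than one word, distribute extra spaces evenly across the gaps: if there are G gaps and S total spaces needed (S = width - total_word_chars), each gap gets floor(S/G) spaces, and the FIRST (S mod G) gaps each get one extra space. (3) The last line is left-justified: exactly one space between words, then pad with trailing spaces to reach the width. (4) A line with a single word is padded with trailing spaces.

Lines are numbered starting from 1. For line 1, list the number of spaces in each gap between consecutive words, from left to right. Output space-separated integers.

Answer: 5

Derivation:
Line 1: ['butterfly', 'address'] (min_width=17, slack=4)
Line 2: ['mineral', 'silver', 'dust'] (min_width=19, slack=2)
Line 3: ['rock', 'light', 'play'] (min_width=15, slack=6)
Line 4: ['vector', 'were', 'purple'] (min_width=18, slack=3)
Line 5: ['chair'] (min_width=5, slack=16)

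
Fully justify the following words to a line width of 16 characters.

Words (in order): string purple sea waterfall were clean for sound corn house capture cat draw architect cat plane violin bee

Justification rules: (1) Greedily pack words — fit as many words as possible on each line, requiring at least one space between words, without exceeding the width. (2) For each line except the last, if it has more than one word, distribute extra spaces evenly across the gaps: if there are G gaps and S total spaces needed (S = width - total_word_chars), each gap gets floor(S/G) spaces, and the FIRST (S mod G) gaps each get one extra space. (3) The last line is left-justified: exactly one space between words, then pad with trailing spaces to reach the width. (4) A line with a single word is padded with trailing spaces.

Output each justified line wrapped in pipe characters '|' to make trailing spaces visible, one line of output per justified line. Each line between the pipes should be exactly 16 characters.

Answer: |string    purple|
|sea    waterfall|
|were  clean  for|
|sound corn house|
|capture cat draw|
|architect    cat|
|plane violin bee|

Derivation:
Line 1: ['string', 'purple'] (min_width=13, slack=3)
Line 2: ['sea', 'waterfall'] (min_width=13, slack=3)
Line 3: ['were', 'clean', 'for'] (min_width=14, slack=2)
Line 4: ['sound', 'corn', 'house'] (min_width=16, slack=0)
Line 5: ['capture', 'cat', 'draw'] (min_width=16, slack=0)
Line 6: ['architect', 'cat'] (min_width=13, slack=3)
Line 7: ['plane', 'violin', 'bee'] (min_width=16, slack=0)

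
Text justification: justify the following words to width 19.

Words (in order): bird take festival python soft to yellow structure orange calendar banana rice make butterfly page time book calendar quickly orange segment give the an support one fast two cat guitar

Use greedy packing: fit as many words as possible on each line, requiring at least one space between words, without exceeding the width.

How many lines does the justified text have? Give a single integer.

Line 1: ['bird', 'take', 'festival'] (min_width=18, slack=1)
Line 2: ['python', 'soft', 'to'] (min_width=14, slack=5)
Line 3: ['yellow', 'structure'] (min_width=16, slack=3)
Line 4: ['orange', 'calendar'] (min_width=15, slack=4)
Line 5: ['banana', 'rice', 'make'] (min_width=16, slack=3)
Line 6: ['butterfly', 'page', 'time'] (min_width=19, slack=0)
Line 7: ['book', 'calendar'] (min_width=13, slack=6)
Line 8: ['quickly', 'orange'] (min_width=14, slack=5)
Line 9: ['segment', 'give', 'the', 'an'] (min_width=19, slack=0)
Line 10: ['support', 'one', 'fast'] (min_width=16, slack=3)
Line 11: ['two', 'cat', 'guitar'] (min_width=14, slack=5)
Total lines: 11

Answer: 11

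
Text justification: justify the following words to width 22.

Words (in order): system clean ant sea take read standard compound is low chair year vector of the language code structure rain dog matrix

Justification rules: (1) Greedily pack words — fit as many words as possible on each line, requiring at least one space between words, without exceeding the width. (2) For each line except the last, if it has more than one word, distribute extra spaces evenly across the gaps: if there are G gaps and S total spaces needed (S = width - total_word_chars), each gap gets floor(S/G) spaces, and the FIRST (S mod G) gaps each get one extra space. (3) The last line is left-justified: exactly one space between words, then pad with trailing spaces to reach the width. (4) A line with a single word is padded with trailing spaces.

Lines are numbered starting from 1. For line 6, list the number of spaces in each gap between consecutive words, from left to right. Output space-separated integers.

Answer: 3 3

Derivation:
Line 1: ['system', 'clean', 'ant', 'sea'] (min_width=20, slack=2)
Line 2: ['take', 'read', 'standard'] (min_width=18, slack=4)
Line 3: ['compound', 'is', 'low', 'chair'] (min_width=21, slack=1)
Line 4: ['year', 'vector', 'of', 'the'] (min_width=18, slack=4)
Line 5: ['language', 'code'] (min_width=13, slack=9)
Line 6: ['structure', 'rain', 'dog'] (min_width=18, slack=4)
Line 7: ['matrix'] (min_width=6, slack=16)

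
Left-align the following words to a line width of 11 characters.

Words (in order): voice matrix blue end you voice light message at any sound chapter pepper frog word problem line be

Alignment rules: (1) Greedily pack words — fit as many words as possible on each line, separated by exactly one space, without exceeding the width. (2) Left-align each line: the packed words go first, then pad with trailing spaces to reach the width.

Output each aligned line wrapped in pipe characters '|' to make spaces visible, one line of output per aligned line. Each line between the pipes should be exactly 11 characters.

Answer: |voice      |
|matrix blue|
|end you    |
|voice light|
|message at |
|any sound  |
|chapter    |
|pepper frog|
|word       |
|problem    |
|line be    |

Derivation:
Line 1: ['voice'] (min_width=5, slack=6)
Line 2: ['matrix', 'blue'] (min_width=11, slack=0)
Line 3: ['end', 'you'] (min_width=7, slack=4)
Line 4: ['voice', 'light'] (min_width=11, slack=0)
Line 5: ['message', 'at'] (min_width=10, slack=1)
Line 6: ['any', 'sound'] (min_width=9, slack=2)
Line 7: ['chapter'] (min_width=7, slack=4)
Line 8: ['pepper', 'frog'] (min_width=11, slack=0)
Line 9: ['word'] (min_width=4, slack=7)
Line 10: ['problem'] (min_width=7, slack=4)
Line 11: ['line', 'be'] (min_width=7, slack=4)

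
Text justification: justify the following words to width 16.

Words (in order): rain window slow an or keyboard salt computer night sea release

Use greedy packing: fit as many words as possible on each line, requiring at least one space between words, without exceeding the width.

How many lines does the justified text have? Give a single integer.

Answer: 5

Derivation:
Line 1: ['rain', 'window', 'slow'] (min_width=16, slack=0)
Line 2: ['an', 'or', 'keyboard'] (min_width=14, slack=2)
Line 3: ['salt', 'computer'] (min_width=13, slack=3)
Line 4: ['night', 'sea'] (min_width=9, slack=7)
Line 5: ['release'] (min_width=7, slack=9)
Total lines: 5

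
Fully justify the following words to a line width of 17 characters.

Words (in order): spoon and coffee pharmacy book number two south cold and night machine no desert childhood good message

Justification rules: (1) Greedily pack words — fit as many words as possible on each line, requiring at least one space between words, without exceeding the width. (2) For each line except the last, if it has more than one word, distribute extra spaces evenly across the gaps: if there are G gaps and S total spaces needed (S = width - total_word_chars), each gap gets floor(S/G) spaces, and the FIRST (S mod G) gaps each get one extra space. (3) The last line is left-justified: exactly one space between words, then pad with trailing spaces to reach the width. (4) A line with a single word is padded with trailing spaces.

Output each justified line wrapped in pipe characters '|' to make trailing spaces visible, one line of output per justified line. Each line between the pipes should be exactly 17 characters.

Answer: |spoon  and coffee|
|pharmacy     book|
|number  two south|
|cold   and  night|
|machine no desert|
|childhood    good|
|message          |

Derivation:
Line 1: ['spoon', 'and', 'coffee'] (min_width=16, slack=1)
Line 2: ['pharmacy', 'book'] (min_width=13, slack=4)
Line 3: ['number', 'two', 'south'] (min_width=16, slack=1)
Line 4: ['cold', 'and', 'night'] (min_width=14, slack=3)
Line 5: ['machine', 'no', 'desert'] (min_width=17, slack=0)
Line 6: ['childhood', 'good'] (min_width=14, slack=3)
Line 7: ['message'] (min_width=7, slack=10)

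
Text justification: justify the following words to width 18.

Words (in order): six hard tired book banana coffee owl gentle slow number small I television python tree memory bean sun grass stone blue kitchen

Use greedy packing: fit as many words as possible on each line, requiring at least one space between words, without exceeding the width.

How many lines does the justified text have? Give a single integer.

Answer: 8

Derivation:
Line 1: ['six', 'hard', 'tired'] (min_width=14, slack=4)
Line 2: ['book', 'banana', 'coffee'] (min_width=18, slack=0)
Line 3: ['owl', 'gentle', 'slow'] (min_width=15, slack=3)
Line 4: ['number', 'small', 'I'] (min_width=14, slack=4)
Line 5: ['television', 'python'] (min_width=17, slack=1)
Line 6: ['tree', 'memory', 'bean'] (min_width=16, slack=2)
Line 7: ['sun', 'grass', 'stone'] (min_width=15, slack=3)
Line 8: ['blue', 'kitchen'] (min_width=12, slack=6)
Total lines: 8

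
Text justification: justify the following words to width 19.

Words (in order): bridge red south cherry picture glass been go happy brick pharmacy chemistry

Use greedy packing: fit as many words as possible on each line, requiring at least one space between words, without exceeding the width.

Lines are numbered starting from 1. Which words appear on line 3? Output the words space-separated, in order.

Line 1: ['bridge', 'red', 'south'] (min_width=16, slack=3)
Line 2: ['cherry', 'picture'] (min_width=14, slack=5)
Line 3: ['glass', 'been', 'go', 'happy'] (min_width=19, slack=0)
Line 4: ['brick', 'pharmacy'] (min_width=14, slack=5)
Line 5: ['chemistry'] (min_width=9, slack=10)

Answer: glass been go happy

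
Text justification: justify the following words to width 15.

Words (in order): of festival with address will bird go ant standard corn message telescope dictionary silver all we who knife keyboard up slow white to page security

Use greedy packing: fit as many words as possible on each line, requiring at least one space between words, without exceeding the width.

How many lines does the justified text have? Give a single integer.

Answer: 12

Derivation:
Line 1: ['of', 'festival'] (min_width=11, slack=4)
Line 2: ['with', 'address'] (min_width=12, slack=3)
Line 3: ['will', 'bird', 'go'] (min_width=12, slack=3)
Line 4: ['ant', 'standard'] (min_width=12, slack=3)
Line 5: ['corn', 'message'] (min_width=12, slack=3)
Line 6: ['telescope'] (min_width=9, slack=6)
Line 7: ['dictionary'] (min_width=10, slack=5)
Line 8: ['silver', 'all', 'we'] (min_width=13, slack=2)
Line 9: ['who', 'knife'] (min_width=9, slack=6)
Line 10: ['keyboard', 'up'] (min_width=11, slack=4)
Line 11: ['slow', 'white', 'to'] (min_width=13, slack=2)
Line 12: ['page', 'security'] (min_width=13, slack=2)
Total lines: 12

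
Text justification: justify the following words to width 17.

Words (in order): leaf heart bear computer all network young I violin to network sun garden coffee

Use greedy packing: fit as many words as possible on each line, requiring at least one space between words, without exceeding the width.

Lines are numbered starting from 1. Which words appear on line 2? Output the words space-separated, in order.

Answer: computer all

Derivation:
Line 1: ['leaf', 'heart', 'bear'] (min_width=15, slack=2)
Line 2: ['computer', 'all'] (min_width=12, slack=5)
Line 3: ['network', 'young', 'I'] (min_width=15, slack=2)
Line 4: ['violin', 'to', 'network'] (min_width=17, slack=0)
Line 5: ['sun', 'garden', 'coffee'] (min_width=17, slack=0)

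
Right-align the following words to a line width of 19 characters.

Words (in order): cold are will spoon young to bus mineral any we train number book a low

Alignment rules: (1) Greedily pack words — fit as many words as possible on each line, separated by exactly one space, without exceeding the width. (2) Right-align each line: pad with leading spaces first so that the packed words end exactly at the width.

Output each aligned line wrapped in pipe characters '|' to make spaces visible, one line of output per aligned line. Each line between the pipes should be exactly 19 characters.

Line 1: ['cold', 'are', 'will', 'spoon'] (min_width=19, slack=0)
Line 2: ['young', 'to', 'bus'] (min_width=12, slack=7)
Line 3: ['mineral', 'any', 'we'] (min_width=14, slack=5)
Line 4: ['train', 'number', 'book', 'a'] (min_width=19, slack=0)
Line 5: ['low'] (min_width=3, slack=16)

Answer: |cold are will spoon|
|       young to bus|
|     mineral any we|
|train number book a|
|                low|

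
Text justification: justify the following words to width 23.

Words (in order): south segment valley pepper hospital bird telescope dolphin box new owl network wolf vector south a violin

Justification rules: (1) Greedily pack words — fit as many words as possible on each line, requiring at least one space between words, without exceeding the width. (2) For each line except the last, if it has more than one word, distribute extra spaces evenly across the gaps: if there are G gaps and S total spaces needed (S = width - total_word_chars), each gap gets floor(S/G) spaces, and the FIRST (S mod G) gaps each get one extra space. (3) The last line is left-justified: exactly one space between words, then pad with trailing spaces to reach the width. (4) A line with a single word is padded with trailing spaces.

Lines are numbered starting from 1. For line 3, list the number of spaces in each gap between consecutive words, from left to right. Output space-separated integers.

Line 1: ['south', 'segment', 'valley'] (min_width=20, slack=3)
Line 2: ['pepper', 'hospital', 'bird'] (min_width=20, slack=3)
Line 3: ['telescope', 'dolphin', 'box'] (min_width=21, slack=2)
Line 4: ['new', 'owl', 'network', 'wolf'] (min_width=20, slack=3)
Line 5: ['vector', 'south', 'a', 'violin'] (min_width=21, slack=2)

Answer: 2 2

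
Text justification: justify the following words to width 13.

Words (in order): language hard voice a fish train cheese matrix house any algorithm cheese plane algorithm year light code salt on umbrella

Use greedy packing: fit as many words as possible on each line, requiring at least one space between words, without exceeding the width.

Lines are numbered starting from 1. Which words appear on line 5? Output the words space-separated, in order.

Answer: any algorithm

Derivation:
Line 1: ['language', 'hard'] (min_width=13, slack=0)
Line 2: ['voice', 'a', 'fish'] (min_width=12, slack=1)
Line 3: ['train', 'cheese'] (min_width=12, slack=1)
Line 4: ['matrix', 'house'] (min_width=12, slack=1)
Line 5: ['any', 'algorithm'] (min_width=13, slack=0)
Line 6: ['cheese', 'plane'] (min_width=12, slack=1)
Line 7: ['algorithm'] (min_width=9, slack=4)
Line 8: ['year', 'light'] (min_width=10, slack=3)
Line 9: ['code', 'salt', 'on'] (min_width=12, slack=1)
Line 10: ['umbrella'] (min_width=8, slack=5)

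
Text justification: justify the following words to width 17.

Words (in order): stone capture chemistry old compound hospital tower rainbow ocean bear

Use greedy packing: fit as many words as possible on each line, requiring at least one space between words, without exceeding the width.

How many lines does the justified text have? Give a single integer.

Line 1: ['stone', 'capture'] (min_width=13, slack=4)
Line 2: ['chemistry', 'old'] (min_width=13, slack=4)
Line 3: ['compound', 'hospital'] (min_width=17, slack=0)
Line 4: ['tower', 'rainbow'] (min_width=13, slack=4)
Line 5: ['ocean', 'bear'] (min_width=10, slack=7)
Total lines: 5

Answer: 5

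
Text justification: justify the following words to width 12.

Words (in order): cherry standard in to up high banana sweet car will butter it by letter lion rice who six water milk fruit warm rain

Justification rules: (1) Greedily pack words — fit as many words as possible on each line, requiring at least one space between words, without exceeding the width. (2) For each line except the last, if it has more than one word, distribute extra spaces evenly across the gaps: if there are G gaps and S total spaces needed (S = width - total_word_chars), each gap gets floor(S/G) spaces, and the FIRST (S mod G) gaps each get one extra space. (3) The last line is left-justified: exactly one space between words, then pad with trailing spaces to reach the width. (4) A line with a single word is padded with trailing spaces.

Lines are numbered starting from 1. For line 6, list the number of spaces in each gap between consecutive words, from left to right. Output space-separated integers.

Line 1: ['cherry'] (min_width=6, slack=6)
Line 2: ['standard', 'in'] (min_width=11, slack=1)
Line 3: ['to', 'up', 'high'] (min_width=10, slack=2)
Line 4: ['banana', 'sweet'] (min_width=12, slack=0)
Line 5: ['car', 'will'] (min_width=8, slack=4)
Line 6: ['butter', 'it', 'by'] (min_width=12, slack=0)
Line 7: ['letter', 'lion'] (min_width=11, slack=1)
Line 8: ['rice', 'who', 'six'] (min_width=12, slack=0)
Line 9: ['water', 'milk'] (min_width=10, slack=2)
Line 10: ['fruit', 'warm'] (min_width=10, slack=2)
Line 11: ['rain'] (min_width=4, slack=8)

Answer: 1 1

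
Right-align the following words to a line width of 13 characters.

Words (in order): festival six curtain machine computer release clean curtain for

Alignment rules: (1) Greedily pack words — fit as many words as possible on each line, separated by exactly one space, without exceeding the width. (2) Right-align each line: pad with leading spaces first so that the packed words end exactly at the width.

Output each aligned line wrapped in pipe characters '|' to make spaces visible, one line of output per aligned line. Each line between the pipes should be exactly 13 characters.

Answer: | festival six|
|      curtain|
|      machine|
|     computer|
|release clean|
|  curtain for|

Derivation:
Line 1: ['festival', 'six'] (min_width=12, slack=1)
Line 2: ['curtain'] (min_width=7, slack=6)
Line 3: ['machine'] (min_width=7, slack=6)
Line 4: ['computer'] (min_width=8, slack=5)
Line 5: ['release', 'clean'] (min_width=13, slack=0)
Line 6: ['curtain', 'for'] (min_width=11, slack=2)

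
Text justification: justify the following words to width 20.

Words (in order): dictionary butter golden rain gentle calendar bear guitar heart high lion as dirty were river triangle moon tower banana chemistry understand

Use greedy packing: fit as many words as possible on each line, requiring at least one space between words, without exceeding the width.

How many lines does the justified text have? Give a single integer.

Line 1: ['dictionary', 'butter'] (min_width=17, slack=3)
Line 2: ['golden', 'rain', 'gentle'] (min_width=18, slack=2)
Line 3: ['calendar', 'bear', 'guitar'] (min_width=20, slack=0)
Line 4: ['heart', 'high', 'lion', 'as'] (min_width=18, slack=2)
Line 5: ['dirty', 'were', 'river'] (min_width=16, slack=4)
Line 6: ['triangle', 'moon', 'tower'] (min_width=19, slack=1)
Line 7: ['banana', 'chemistry'] (min_width=16, slack=4)
Line 8: ['understand'] (min_width=10, slack=10)
Total lines: 8

Answer: 8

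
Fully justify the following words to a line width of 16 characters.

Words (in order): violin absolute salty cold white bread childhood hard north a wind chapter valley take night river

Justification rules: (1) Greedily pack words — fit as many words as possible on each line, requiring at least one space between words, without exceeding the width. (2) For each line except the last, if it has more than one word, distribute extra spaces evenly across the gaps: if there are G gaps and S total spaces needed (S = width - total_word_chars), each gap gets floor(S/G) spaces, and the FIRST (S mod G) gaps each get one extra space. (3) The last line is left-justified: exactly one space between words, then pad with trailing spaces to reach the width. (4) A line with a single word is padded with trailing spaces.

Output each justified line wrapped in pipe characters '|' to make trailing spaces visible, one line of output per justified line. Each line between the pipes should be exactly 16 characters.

Line 1: ['violin', 'absolute'] (min_width=15, slack=1)
Line 2: ['salty', 'cold', 'white'] (min_width=16, slack=0)
Line 3: ['bread', 'childhood'] (min_width=15, slack=1)
Line 4: ['hard', 'north', 'a'] (min_width=12, slack=4)
Line 5: ['wind', 'chapter'] (min_width=12, slack=4)
Line 6: ['valley', 'take'] (min_width=11, slack=5)
Line 7: ['night', 'river'] (min_width=11, slack=5)

Answer: |violin  absolute|
|salty cold white|
|bread  childhood|
|hard   north   a|
|wind     chapter|
|valley      take|
|night river     |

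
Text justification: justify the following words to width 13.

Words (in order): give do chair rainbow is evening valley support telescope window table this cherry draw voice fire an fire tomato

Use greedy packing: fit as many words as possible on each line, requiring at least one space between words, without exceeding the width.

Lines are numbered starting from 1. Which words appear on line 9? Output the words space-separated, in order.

Answer: draw voice

Derivation:
Line 1: ['give', 'do', 'chair'] (min_width=13, slack=0)
Line 2: ['rainbow', 'is'] (min_width=10, slack=3)
Line 3: ['evening'] (min_width=7, slack=6)
Line 4: ['valley'] (min_width=6, slack=7)
Line 5: ['support'] (min_width=7, slack=6)
Line 6: ['telescope'] (min_width=9, slack=4)
Line 7: ['window', 'table'] (min_width=12, slack=1)
Line 8: ['this', 'cherry'] (min_width=11, slack=2)
Line 9: ['draw', 'voice'] (min_width=10, slack=3)
Line 10: ['fire', 'an', 'fire'] (min_width=12, slack=1)
Line 11: ['tomato'] (min_width=6, slack=7)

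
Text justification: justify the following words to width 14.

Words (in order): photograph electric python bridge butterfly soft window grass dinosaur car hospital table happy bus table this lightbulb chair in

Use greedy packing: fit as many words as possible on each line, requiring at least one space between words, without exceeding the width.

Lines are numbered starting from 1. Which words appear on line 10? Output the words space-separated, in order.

Answer: lightbulb

Derivation:
Line 1: ['photograph'] (min_width=10, slack=4)
Line 2: ['electric'] (min_width=8, slack=6)
Line 3: ['python', 'bridge'] (min_width=13, slack=1)
Line 4: ['butterfly', 'soft'] (min_width=14, slack=0)
Line 5: ['window', 'grass'] (min_width=12, slack=2)
Line 6: ['dinosaur', 'car'] (min_width=12, slack=2)
Line 7: ['hospital', 'table'] (min_width=14, slack=0)
Line 8: ['happy', 'bus'] (min_width=9, slack=5)
Line 9: ['table', 'this'] (min_width=10, slack=4)
Line 10: ['lightbulb'] (min_width=9, slack=5)
Line 11: ['chair', 'in'] (min_width=8, slack=6)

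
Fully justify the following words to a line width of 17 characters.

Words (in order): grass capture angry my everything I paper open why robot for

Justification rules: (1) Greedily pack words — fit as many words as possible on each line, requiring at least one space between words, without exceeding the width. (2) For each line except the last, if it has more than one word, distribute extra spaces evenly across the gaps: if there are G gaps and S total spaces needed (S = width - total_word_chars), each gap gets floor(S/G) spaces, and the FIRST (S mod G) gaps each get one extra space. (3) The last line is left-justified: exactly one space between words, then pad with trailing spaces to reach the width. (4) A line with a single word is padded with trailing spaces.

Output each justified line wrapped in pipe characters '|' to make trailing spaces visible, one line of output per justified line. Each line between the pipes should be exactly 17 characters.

Line 1: ['grass', 'capture'] (min_width=13, slack=4)
Line 2: ['angry', 'my'] (min_width=8, slack=9)
Line 3: ['everything', 'I'] (min_width=12, slack=5)
Line 4: ['paper', 'open', 'why'] (min_width=14, slack=3)
Line 5: ['robot', 'for'] (min_width=9, slack=8)

Answer: |grass     capture|
|angry          my|
|everything      I|
|paper   open  why|
|robot for        |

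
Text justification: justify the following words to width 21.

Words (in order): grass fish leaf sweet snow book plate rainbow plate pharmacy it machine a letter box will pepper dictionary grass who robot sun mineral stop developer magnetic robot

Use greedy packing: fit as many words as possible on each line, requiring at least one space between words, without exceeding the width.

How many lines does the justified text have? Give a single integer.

Answer: 10

Derivation:
Line 1: ['grass', 'fish', 'leaf', 'sweet'] (min_width=21, slack=0)
Line 2: ['snow', 'book', 'plate'] (min_width=15, slack=6)
Line 3: ['rainbow', 'plate'] (min_width=13, slack=8)
Line 4: ['pharmacy', 'it', 'machine', 'a'] (min_width=21, slack=0)
Line 5: ['letter', 'box', 'will'] (min_width=15, slack=6)
Line 6: ['pepper', 'dictionary'] (min_width=17, slack=4)
Line 7: ['grass', 'who', 'robot', 'sun'] (min_width=19, slack=2)
Line 8: ['mineral', 'stop'] (min_width=12, slack=9)
Line 9: ['developer', 'magnetic'] (min_width=18, slack=3)
Line 10: ['robot'] (min_width=5, slack=16)
Total lines: 10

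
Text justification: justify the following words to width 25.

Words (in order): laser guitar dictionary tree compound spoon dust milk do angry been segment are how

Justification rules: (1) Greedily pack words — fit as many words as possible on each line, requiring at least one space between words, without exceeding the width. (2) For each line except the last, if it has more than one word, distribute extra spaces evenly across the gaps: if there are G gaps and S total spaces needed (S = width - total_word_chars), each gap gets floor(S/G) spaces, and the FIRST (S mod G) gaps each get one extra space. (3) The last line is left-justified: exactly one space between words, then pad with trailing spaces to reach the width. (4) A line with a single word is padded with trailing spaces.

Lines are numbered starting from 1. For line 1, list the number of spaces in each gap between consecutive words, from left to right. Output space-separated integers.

Answer: 2 2

Derivation:
Line 1: ['laser', 'guitar', 'dictionary'] (min_width=23, slack=2)
Line 2: ['tree', 'compound', 'spoon', 'dust'] (min_width=24, slack=1)
Line 3: ['milk', 'do', 'angry', 'been'] (min_width=18, slack=7)
Line 4: ['segment', 'are', 'how'] (min_width=15, slack=10)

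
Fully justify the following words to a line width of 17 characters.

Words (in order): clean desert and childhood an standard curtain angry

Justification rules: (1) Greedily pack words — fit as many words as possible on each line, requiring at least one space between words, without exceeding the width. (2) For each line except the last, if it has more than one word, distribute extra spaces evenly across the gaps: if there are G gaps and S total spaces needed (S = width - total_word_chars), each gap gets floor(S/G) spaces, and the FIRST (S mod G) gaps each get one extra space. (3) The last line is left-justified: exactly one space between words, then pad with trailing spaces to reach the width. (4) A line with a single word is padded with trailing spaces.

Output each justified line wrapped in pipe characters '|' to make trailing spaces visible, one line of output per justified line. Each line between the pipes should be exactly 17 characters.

Answer: |clean  desert and|
|childhood      an|
|standard  curtain|
|angry            |

Derivation:
Line 1: ['clean', 'desert', 'and'] (min_width=16, slack=1)
Line 2: ['childhood', 'an'] (min_width=12, slack=5)
Line 3: ['standard', 'curtain'] (min_width=16, slack=1)
Line 4: ['angry'] (min_width=5, slack=12)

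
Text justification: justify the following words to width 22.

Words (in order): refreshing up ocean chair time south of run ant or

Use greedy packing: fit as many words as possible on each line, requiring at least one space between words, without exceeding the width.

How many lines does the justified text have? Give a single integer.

Line 1: ['refreshing', 'up', 'ocean'] (min_width=19, slack=3)
Line 2: ['chair', 'time', 'south', 'of'] (min_width=19, slack=3)
Line 3: ['run', 'ant', 'or'] (min_width=10, slack=12)
Total lines: 3

Answer: 3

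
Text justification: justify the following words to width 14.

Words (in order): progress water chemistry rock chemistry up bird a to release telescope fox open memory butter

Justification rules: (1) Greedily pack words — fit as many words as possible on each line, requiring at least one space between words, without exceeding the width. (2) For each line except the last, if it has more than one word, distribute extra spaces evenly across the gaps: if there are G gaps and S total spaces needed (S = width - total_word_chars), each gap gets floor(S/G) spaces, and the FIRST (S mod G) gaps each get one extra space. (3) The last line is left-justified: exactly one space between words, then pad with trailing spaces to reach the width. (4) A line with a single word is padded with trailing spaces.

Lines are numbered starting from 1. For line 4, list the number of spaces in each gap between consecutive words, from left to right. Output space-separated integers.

Answer: 4 3

Derivation:
Line 1: ['progress', 'water'] (min_width=14, slack=0)
Line 2: ['chemistry', 'rock'] (min_width=14, slack=0)
Line 3: ['chemistry', 'up'] (min_width=12, slack=2)
Line 4: ['bird', 'a', 'to'] (min_width=9, slack=5)
Line 5: ['release'] (min_width=7, slack=7)
Line 6: ['telescope', 'fox'] (min_width=13, slack=1)
Line 7: ['open', 'memory'] (min_width=11, slack=3)
Line 8: ['butter'] (min_width=6, slack=8)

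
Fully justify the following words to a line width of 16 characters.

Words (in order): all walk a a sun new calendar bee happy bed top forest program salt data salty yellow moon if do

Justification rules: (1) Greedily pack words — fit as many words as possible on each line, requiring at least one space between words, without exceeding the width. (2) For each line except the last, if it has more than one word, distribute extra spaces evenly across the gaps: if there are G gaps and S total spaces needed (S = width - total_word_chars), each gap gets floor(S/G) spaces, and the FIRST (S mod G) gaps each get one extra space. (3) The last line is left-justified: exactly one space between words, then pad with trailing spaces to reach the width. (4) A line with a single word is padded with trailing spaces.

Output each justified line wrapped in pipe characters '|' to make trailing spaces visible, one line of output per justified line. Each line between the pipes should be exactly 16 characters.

Answer: |all walk a a sun|
|new calendar bee|
|happy   bed  top|
|forest   program|
|salt  data salty|
|yellow  moon  if|
|do              |

Derivation:
Line 1: ['all', 'walk', 'a', 'a', 'sun'] (min_width=16, slack=0)
Line 2: ['new', 'calendar', 'bee'] (min_width=16, slack=0)
Line 3: ['happy', 'bed', 'top'] (min_width=13, slack=3)
Line 4: ['forest', 'program'] (min_width=14, slack=2)
Line 5: ['salt', 'data', 'salty'] (min_width=15, slack=1)
Line 6: ['yellow', 'moon', 'if'] (min_width=14, slack=2)
Line 7: ['do'] (min_width=2, slack=14)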